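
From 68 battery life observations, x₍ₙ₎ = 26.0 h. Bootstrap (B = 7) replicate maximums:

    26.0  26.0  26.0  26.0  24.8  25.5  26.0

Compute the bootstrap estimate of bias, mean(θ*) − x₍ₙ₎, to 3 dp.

mean(θ*) = (26.0 + 26.0 + 26.0 + 26.0 + 24.8 + 25.5 + 26.0) / 7 = 25.7571
bias = 25.7571 − 26.0

bias = −0.243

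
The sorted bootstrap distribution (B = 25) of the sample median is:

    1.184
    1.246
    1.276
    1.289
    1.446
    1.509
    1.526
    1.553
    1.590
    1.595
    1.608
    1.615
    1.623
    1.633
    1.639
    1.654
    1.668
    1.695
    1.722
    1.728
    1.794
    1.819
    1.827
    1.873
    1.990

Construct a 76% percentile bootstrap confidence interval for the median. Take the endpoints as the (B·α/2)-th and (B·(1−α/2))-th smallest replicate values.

α = 0.24; lower rank = 25 × 0.120 = 3; upper rank = 25 × 0.880 = 22.
The 3rd smallest replicate is 1.276; the 22nd is 1.819.

(1.276, 1.819)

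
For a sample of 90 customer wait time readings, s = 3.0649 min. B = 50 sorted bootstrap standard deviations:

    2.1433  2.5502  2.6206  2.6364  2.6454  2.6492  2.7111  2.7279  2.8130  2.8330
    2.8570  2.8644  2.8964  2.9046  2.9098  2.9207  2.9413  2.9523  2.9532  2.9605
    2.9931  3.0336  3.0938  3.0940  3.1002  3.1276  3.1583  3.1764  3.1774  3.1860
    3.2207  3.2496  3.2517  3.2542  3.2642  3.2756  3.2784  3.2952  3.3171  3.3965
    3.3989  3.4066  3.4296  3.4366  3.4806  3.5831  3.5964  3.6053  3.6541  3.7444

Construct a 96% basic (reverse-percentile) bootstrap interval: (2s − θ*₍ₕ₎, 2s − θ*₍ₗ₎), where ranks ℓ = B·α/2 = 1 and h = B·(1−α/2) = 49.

Percentile endpoints at ranks 1 and 49: θ*₍1₎ = 2.1433, θ*₍49₎ = 3.6541.
Basic interval reflects these around s:
  lower = 2 × 3.0649 − 3.6541 = 2.4757
  upper = 2 × 3.0649 − 2.1433 = 3.9865

(2.4757, 3.9865)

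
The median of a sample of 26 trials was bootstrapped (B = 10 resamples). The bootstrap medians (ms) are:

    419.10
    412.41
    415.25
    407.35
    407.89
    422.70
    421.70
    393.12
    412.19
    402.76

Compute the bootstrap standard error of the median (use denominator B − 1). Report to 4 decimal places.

Bootstrap SE is the standard deviation of the 10 replicate medians.
Mean of replicates: (419.10 + 412.41 + 415.25 + 407.35 + 407.89 + 422.70 + 421.70 + 393.12 + 412.19 + 402.76) / 10 = 4114.47000 / 10 = 411.44700
Sum of squared deviations: (+7.65300)² + (+0.96300)² + (+3.80300)² + (−4.09700)² + (−3.55700)² + (+11.25300)² + (+10.25300)² + (−18.32700)² + (+0.74300)² + (−8.68700)² = 747.04521
Variance = 747.04521 / 9 = 83.00502
SE* = √83.00502

SE* = 9.1107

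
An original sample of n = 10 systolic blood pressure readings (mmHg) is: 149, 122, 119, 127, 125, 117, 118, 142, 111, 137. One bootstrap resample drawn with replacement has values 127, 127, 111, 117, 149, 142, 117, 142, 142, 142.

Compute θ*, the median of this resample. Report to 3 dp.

Sorted: 111, 117, 117, 127, 127, 142, 142, 142, 142, 149
Median = average of the two middle values = 134.500

θ* = 134.500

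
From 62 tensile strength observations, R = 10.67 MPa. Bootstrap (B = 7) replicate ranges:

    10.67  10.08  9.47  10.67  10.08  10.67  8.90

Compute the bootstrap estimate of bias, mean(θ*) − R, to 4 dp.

bias = −0.5929

mean(θ*) = (10.67 + 10.08 + 9.47 + 10.67 + 10.08 + 10.67 + 8.90) / 7 = 10.07714
bias = 10.07714 − 10.67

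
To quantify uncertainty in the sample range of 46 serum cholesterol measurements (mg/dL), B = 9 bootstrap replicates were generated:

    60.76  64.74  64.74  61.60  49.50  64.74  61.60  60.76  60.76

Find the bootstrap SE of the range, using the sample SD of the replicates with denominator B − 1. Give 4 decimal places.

Bootstrap SE is the standard deviation of the 9 replicate ranges.
Mean of replicates: (60.76 + 64.74 + 64.74 + 61.60 + 49.50 + 64.74 + 61.60 + 60.76 + 60.76) / 9 = 549.20000 / 9 = 61.02222
Sum of squared deviations: (−0.26222)² + (+3.71778)² + (+3.71778)² + (+0.57778)² + (−11.52222)² + (+3.71778)² + (+0.57778)² + (−0.26222)² + (−0.26222)² = 175.10116
Variance = 175.10116 / 8 = 21.88764
SE* = √21.88764

SE* = 4.6784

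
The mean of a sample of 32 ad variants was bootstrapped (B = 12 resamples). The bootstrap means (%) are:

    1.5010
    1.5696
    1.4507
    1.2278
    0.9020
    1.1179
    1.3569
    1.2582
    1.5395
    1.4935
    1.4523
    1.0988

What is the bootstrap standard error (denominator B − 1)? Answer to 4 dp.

SE* = 0.2099

Bootstrap SE is the standard deviation of the 12 replicate means.
Mean of replicates: (1.5010 + 1.5696 + 1.4507 + 1.2278 + 0.9020 + 1.1179 + 1.3569 + 1.2582 + 1.5395 + 1.4935 + 1.4523 + 1.0988) / 12 = 15.96820 / 12 = 1.33068
Sum of squared deviations: (+0.17032)² + (+0.23892)² + (+0.12002)² + (−0.10288)² + (−0.42868)² + (−0.21278)² + (+0.02622)² + (−0.07248)² + (+0.20882)² + (+0.16282)² + (+0.12162)² + (−0.23188)² = 0.48474
Variance = 0.48474 / 11 = 0.04407
SE* = √0.04407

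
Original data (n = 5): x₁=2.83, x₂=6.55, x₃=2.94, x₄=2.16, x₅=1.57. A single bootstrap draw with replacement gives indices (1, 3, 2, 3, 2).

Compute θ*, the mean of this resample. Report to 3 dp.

Resample values: 2.83, 2.94, 6.55, 2.94, 6.55.
Mean = (2.83 + 2.94 + 6.55 + 2.94 + 6.55) / 5 = 21.810 / 5 = 4.362

θ* = 4.362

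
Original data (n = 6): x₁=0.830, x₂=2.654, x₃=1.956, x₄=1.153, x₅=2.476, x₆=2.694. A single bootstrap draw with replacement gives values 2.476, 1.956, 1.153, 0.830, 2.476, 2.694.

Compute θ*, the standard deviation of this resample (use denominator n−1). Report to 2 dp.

θ* = 0.77

Mean = 1.9308; sum of squared deviations = 2.9943
s² = 2.9943 / 5 = 0.5989
s = √0.5989 = 0.77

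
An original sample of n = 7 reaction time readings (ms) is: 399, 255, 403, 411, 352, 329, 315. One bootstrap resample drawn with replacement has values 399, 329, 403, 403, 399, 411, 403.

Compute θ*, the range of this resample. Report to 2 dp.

Range = 411 − 329 = 82.00

θ* = 82.00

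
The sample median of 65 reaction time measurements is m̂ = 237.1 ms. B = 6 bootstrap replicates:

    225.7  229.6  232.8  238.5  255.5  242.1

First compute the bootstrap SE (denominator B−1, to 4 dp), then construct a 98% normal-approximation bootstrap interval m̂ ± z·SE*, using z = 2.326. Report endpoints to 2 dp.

Mean of replicates = 237.3667; sum of squared deviations = 569.7933; SE* = √(569.7933/5) = 10.6751
Margin = 2.326 × 10.6751 = 24.830
Interval: 237.1 ± 24.830

(212.27, 261.93)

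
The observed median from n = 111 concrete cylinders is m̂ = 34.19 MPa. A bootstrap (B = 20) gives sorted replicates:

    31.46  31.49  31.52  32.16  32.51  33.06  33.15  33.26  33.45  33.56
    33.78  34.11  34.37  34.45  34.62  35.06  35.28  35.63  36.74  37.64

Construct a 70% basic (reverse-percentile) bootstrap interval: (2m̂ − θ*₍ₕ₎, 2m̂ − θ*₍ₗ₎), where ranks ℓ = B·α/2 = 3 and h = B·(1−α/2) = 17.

(33.10, 36.86)

Percentile endpoints at ranks 3 and 17: θ*₍3₎ = 31.52, θ*₍17₎ = 35.28.
Basic interval reflects these around m̂:
  lower = 2 × 34.19 − 35.28 = 33.10
  upper = 2 × 34.19 − 31.52 = 36.86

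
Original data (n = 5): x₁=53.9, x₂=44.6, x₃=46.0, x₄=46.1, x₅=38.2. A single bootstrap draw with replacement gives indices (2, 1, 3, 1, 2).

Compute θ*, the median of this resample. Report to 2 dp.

θ* = 46.00

Resample values: 44.6, 53.9, 46.0, 53.9, 44.6.
Sorted: 44.6, 44.6, 46.0, 53.9, 53.9
Median = middle value = 46.00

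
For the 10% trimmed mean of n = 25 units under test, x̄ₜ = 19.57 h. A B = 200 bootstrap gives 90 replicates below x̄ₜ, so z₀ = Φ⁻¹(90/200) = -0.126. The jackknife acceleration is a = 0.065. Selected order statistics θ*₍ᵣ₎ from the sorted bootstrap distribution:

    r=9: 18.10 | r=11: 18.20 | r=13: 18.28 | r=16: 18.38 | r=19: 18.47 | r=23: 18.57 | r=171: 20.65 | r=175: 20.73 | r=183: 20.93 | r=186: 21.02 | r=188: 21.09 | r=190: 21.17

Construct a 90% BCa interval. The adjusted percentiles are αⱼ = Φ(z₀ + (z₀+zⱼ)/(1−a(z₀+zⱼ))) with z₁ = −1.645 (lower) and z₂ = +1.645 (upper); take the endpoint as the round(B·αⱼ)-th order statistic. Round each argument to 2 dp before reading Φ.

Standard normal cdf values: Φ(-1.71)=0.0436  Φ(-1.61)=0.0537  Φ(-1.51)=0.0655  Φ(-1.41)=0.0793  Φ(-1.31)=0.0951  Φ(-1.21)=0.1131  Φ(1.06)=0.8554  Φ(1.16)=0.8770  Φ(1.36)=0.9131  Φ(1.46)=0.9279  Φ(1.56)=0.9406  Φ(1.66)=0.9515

Lower: z₀ + z₁ = -0.126 + (-1.645) = -1.771; 1 − a(z₀+z₁) = 1 − (0.065)(-1.771) = 1.1151; argument = -0.126 + (-1.771)/1.1151 = -1.7142 → -1.71.
α₁ = Φ(-1.71) = 0.0436; rank = round(200 × 0.0436) = 9; θ*₍9₎ = 18.10.
Upper: z₀ + z₂ = 1.519; 1 − a(z₀+z₂) = 0.9013; argument = 1.5594 → 1.56; α₂ = 0.9406; rank = 188; θ*₍188₎ = 21.09.

(18.10, 21.09)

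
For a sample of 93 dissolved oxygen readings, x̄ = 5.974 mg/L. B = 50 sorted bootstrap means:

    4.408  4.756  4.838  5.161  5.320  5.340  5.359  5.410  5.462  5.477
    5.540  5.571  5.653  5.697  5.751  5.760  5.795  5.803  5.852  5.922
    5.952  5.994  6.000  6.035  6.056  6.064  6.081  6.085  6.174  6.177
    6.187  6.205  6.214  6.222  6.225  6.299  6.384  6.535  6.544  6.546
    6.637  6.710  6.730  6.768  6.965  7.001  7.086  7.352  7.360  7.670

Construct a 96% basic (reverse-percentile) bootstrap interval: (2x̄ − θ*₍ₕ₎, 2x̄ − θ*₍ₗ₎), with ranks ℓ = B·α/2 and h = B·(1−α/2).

Percentile endpoints at ranks 1 and 49: θ*₍1₎ = 4.408, θ*₍49₎ = 7.360.
Basic interval reflects these around x̄:
  lower = 2 × 5.974 − 7.360 = 4.588
  upper = 2 × 5.974 − 4.408 = 7.540

(4.588, 7.540)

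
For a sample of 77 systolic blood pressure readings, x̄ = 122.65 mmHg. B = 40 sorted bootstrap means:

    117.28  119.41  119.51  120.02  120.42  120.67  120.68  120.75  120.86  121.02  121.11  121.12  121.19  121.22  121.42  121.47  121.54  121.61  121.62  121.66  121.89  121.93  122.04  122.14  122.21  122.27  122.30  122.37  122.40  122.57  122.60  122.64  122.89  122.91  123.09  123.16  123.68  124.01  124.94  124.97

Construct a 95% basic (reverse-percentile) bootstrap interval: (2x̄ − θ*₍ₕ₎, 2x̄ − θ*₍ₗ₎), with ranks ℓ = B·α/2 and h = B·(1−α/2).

Percentile endpoints at ranks 1 and 39: θ*₍1₎ = 117.28, θ*₍39₎ = 124.94.
Basic interval reflects these around x̄:
  lower = 2 × 122.65 − 124.94 = 120.36
  upper = 2 × 122.65 − 117.28 = 128.02

(120.36, 128.02)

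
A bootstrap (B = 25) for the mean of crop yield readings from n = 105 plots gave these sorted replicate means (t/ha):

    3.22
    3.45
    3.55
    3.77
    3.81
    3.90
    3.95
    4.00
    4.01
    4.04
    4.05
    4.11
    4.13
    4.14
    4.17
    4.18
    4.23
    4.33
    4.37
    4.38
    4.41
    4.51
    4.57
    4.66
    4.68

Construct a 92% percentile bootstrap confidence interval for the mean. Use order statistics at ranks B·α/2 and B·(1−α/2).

α = 0.08; lower rank = 25 × 0.040 = 1; upper rank = 25 × 0.960 = 24.
The 1st smallest replicate is 3.22; the 24th is 4.66.

(3.22, 4.66)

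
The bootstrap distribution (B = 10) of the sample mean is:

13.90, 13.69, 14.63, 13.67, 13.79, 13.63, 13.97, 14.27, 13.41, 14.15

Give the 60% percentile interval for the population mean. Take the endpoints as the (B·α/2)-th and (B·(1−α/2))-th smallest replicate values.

Sorted replicates: 13.41, 13.63, 13.67, 13.69, 13.79, 13.90, 13.97, 14.15, 14.27, 14.63
α = 0.40; lower rank = 10 × 0.200 = 2; upper rank = 10 × 0.800 = 8.
The 2nd smallest replicate is 13.63; the 8th is 14.15.

(13.63, 14.15)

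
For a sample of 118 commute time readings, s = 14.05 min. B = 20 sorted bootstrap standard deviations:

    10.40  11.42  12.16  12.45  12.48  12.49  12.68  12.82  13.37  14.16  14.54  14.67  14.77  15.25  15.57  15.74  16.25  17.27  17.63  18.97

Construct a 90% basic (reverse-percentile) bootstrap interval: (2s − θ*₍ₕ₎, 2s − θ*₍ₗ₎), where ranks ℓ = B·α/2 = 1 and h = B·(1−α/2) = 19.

Percentile endpoints at ranks 1 and 19: θ*₍1₎ = 10.40, θ*₍19₎ = 17.63.
Basic interval reflects these around s:
  lower = 2 × 14.05 − 17.63 = 10.47
  upper = 2 × 14.05 − 10.40 = 17.70

(10.47, 17.70)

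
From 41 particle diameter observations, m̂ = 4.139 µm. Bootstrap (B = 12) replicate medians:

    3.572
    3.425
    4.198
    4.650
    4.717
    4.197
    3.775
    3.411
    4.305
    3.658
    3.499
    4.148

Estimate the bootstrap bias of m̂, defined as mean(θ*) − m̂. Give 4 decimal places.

mean(θ*) = (3.572 + 3.425 + 4.198 + 4.650 + 4.717 + 4.197 + 3.775 + 3.411 + 4.305 + 3.658 + 3.499 + 4.148) / 12 = 3.96292
bias = 3.96292 − 4.139

bias = −0.1761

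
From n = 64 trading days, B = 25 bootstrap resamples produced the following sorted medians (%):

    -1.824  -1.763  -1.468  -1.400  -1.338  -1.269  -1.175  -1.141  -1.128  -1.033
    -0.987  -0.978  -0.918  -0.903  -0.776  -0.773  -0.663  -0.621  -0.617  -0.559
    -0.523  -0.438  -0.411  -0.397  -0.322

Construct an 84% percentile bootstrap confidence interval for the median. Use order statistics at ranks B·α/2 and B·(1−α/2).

(-1.763, -0.411)

α = 0.16; lower rank = 25 × 0.080 = 2; upper rank = 25 × 0.920 = 23.
The 2nd smallest replicate is -1.763; the 23rd is -0.411.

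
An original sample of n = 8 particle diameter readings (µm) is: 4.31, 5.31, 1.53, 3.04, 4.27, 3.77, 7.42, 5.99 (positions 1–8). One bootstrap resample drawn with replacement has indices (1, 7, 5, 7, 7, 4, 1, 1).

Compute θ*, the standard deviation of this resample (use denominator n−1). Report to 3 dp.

Resample values: 4.31, 7.42, 4.27, 7.42, 7.42, 3.04, 4.31, 4.31.
Mean = 5.3125; sum of squared deviations = 22.5908
s² = 22.5908 / 7 = 3.2273
s = √3.2273 = 1.796

θ* = 1.796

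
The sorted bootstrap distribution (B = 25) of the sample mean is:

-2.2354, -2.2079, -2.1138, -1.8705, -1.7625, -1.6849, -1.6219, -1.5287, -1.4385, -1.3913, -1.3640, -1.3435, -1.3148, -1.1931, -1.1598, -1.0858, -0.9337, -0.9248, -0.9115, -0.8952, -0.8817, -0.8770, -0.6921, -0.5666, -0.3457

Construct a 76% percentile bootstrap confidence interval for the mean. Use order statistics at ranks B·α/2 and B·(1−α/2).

(-2.1138, -0.8770)

α = 0.24; lower rank = 25 × 0.120 = 3; upper rank = 25 × 0.880 = 22.
The 3rd smallest replicate is -2.1138; the 22nd is -0.8770.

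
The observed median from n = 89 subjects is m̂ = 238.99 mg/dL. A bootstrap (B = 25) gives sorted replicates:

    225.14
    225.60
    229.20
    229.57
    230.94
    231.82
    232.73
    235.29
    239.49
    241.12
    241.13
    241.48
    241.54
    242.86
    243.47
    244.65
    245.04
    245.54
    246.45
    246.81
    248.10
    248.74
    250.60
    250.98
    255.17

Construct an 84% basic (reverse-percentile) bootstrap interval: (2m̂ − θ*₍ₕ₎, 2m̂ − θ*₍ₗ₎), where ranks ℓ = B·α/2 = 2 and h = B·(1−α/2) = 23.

Percentile endpoints at ranks 2 and 23: θ*₍2₎ = 225.60, θ*₍23₎ = 250.60.
Basic interval reflects these around m̂:
  lower = 2 × 238.99 − 250.60 = 227.38
  upper = 2 × 238.99 − 225.60 = 252.38

(227.38, 252.38)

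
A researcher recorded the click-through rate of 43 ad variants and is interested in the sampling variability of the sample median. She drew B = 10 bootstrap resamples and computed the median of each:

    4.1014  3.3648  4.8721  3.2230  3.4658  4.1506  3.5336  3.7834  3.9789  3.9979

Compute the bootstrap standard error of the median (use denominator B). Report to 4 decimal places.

Bootstrap SE is the standard deviation of the 10 replicate medians.
Mean of replicates: (4.1014 + 3.3648 + 4.8721 + 3.2230 + 3.4658 + 4.1506 + 3.5336 + 3.7834 + 3.9789 + 3.9979) / 10 = 38.471500 / 10 = 3.847150
Sum of squared deviations: (+0.254250)² + (−0.482350)² + (+1.024950)² + (−0.624150)² + (−0.381350)² + (+0.303450)² + (−0.313550)² + (−0.063750)² + (+0.131750)² + (+0.150750)² = 2.117361
Variance = 2.117361 / 10 = 0.211736
SE* = √0.211736

SE* = 0.4601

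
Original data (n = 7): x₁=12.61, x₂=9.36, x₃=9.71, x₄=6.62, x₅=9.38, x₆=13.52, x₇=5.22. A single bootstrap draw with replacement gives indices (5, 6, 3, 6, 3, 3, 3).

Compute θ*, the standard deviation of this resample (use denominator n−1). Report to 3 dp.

θ* = 1.895

Resample values: 9.38, 13.52, 9.71, 13.52, 9.71, 9.71, 9.71.
Mean = 10.7514; sum of squared deviations = 21.5491
s² = 21.5491 / 6 = 3.5915
s = √3.5915 = 1.895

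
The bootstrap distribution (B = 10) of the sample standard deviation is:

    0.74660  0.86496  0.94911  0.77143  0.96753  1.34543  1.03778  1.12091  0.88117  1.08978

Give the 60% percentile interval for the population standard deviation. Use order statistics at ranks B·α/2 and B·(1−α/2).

(0.77143, 1.08978)

Sorted replicates: 0.74660, 0.77143, 0.86496, 0.88117, 0.94911, 0.96753, 1.03778, 1.08978, 1.12091, 1.34543
α = 0.40; lower rank = 10 × 0.200 = 2; upper rank = 10 × 0.800 = 8.
The 2nd smallest replicate is 0.77143; the 8th is 1.08978.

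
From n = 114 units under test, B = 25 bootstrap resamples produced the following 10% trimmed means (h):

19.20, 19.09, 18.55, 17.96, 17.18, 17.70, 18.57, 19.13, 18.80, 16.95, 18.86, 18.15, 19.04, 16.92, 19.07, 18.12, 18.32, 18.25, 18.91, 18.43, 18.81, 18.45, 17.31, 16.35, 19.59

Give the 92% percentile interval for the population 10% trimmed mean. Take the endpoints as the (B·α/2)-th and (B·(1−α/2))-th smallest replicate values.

Sorted replicates: 16.35, 16.92, 16.95, 17.18, 17.31, 17.70, 17.96, 18.12, 18.15, 18.25, 18.32, 18.43, 18.45, 18.55, 18.57, 18.80, 18.81, 18.86, 18.91, 19.04, 19.07, 19.09, 19.13, 19.20, 19.59
α = 0.08; lower rank = 25 × 0.040 = 1; upper rank = 25 × 0.960 = 24.
The 1st smallest replicate is 16.35; the 24th is 19.20.

(16.35, 19.20)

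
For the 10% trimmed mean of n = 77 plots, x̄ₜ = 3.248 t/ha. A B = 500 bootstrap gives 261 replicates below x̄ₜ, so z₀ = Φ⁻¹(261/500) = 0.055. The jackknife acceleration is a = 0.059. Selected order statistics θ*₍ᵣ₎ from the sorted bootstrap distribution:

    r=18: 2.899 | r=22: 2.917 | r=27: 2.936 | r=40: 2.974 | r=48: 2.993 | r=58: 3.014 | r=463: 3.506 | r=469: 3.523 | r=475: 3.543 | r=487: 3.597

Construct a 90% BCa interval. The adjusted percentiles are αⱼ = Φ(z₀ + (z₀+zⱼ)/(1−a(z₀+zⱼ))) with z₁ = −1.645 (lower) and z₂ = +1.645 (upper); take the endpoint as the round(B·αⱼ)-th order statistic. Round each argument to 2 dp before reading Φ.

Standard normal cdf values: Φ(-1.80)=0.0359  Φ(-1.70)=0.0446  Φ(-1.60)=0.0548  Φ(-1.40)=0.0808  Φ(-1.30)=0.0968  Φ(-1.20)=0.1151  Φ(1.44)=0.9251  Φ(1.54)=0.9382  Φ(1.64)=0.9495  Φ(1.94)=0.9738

Lower: z₀ + z₁ = 0.055 + (-1.645) = -1.590; 1 − a(z₀+z₁) = 1 − (0.059)(-1.590) = 1.0938; argument = 0.055 + (-1.590)/1.0938 = -1.3986 → -1.40.
α₁ = Φ(-1.40) = 0.0808; rank = round(500 × 0.0808) = 40; θ*₍40₎ = 2.974.
Upper: z₀ + z₂ = 1.700; 1 − a(z₀+z₂) = 0.8997; argument = 1.9445 → 1.94; α₂ = 0.9738; rank = 487; θ*₍487₎ = 3.597.

(2.974, 3.597)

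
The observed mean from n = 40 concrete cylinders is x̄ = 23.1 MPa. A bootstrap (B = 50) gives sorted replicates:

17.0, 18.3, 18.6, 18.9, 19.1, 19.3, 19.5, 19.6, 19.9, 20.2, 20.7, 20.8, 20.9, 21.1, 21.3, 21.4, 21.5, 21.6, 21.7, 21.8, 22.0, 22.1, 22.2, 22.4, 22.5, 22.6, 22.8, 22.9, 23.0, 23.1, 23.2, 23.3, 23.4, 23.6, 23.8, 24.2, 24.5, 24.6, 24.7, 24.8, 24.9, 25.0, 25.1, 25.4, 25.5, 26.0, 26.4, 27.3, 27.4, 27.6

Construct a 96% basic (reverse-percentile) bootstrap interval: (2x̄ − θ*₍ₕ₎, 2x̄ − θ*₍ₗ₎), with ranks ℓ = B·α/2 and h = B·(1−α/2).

Percentile endpoints at ranks 1 and 49: θ*₍1₎ = 17.0, θ*₍49₎ = 27.4.
Basic interval reflects these around x̄:
  lower = 2 × 23.1 − 27.4 = 18.8
  upper = 2 × 23.1 − 17.0 = 29.2

(18.8, 29.2)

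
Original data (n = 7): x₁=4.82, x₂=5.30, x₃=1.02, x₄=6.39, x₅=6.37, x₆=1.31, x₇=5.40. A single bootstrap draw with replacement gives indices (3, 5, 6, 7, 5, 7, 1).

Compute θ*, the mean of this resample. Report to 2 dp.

θ* = 4.38

Resample values: 1.02, 6.37, 1.31, 5.40, 6.37, 5.40, 4.82.
Mean = (1.02 + 6.37 + 1.31 + 5.40 + 6.37 + 5.40 + 4.82) / 7 = 30.690 / 7 = 4.38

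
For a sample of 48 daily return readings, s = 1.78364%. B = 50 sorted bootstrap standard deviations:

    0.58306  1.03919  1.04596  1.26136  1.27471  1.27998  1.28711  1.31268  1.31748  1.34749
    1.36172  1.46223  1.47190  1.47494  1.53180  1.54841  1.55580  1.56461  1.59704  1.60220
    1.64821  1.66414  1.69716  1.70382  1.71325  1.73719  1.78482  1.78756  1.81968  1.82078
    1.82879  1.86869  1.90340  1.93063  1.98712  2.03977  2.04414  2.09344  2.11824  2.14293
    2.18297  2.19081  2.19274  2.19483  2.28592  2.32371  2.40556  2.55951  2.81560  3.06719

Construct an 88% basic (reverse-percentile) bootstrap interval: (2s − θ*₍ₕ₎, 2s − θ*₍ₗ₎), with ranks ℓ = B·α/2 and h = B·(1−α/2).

(1.16172, 2.52132)

Percentile endpoints at ranks 3 and 47: θ*₍3₎ = 1.04596, θ*₍47₎ = 2.40556.
Basic interval reflects these around s:
  lower = 2 × 1.78364 − 2.40556 = 1.16172
  upper = 2 × 1.78364 − 1.04596 = 2.52132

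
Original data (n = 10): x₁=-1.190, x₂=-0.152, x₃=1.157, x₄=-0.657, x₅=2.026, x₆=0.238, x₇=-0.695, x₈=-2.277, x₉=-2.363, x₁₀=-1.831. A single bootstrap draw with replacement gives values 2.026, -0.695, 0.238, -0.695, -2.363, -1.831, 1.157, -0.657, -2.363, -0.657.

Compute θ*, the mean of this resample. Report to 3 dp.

Mean = (2.026 + (-0.695) + 0.238 + (-0.695) + (-2.363) + (-1.831) + 1.157 + (-0.657) + (-2.363) + (-0.657)) / 10 = -5.8400 / 10 = -0.584

θ* = -0.584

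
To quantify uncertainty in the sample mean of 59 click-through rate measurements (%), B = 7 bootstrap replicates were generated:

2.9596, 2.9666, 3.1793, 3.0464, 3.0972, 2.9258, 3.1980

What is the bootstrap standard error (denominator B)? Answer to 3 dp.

SE* = 0.101

Bootstrap SE is the standard deviation of the 7 replicate means.
Mean of replicates: (2.9596 + 2.9666 + 3.1793 + 3.0464 + 3.0972 + 2.9258 + 3.1980) / 7 = 21.37290 / 7 = 3.05327
Sum of squared deviations: (−0.09367)² + (−0.08667)² + (+0.12603)² + (−0.00687)² + (+0.04393)² + (−0.12747)² + (+0.14473)² = 0.07134
Variance = 0.07134 / 7 = 0.01019
SE* = √0.01019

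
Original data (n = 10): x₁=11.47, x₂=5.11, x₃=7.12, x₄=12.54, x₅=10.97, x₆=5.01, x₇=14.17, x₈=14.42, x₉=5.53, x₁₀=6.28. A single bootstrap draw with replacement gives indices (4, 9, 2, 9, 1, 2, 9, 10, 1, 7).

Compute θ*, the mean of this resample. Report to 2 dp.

Resample values: 12.54, 5.53, 5.11, 5.53, 11.47, 5.11, 5.53, 6.28, 11.47, 14.17.
Mean = (12.54 + 5.53 + 5.11 + 5.53 + 11.47 + 5.11 + 5.53 + 6.28 + 11.47 + 14.17) / 10 = 82.740 / 10 = 8.27

θ* = 8.27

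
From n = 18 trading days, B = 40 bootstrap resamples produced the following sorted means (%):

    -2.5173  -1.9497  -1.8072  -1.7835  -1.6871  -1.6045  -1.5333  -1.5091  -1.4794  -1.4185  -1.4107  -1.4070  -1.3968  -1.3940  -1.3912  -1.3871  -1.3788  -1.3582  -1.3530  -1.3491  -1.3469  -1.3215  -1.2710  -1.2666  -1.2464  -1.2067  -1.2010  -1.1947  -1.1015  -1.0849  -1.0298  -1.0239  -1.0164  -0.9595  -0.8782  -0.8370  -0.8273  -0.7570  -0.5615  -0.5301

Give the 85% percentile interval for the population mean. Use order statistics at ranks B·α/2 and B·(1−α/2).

(-1.8072, -0.8273)

α = 0.15; lower rank = 40 × 0.075 = 3; upper rank = 40 × 0.925 = 37.
The 3rd smallest replicate is -1.8072; the 37th is -0.8273.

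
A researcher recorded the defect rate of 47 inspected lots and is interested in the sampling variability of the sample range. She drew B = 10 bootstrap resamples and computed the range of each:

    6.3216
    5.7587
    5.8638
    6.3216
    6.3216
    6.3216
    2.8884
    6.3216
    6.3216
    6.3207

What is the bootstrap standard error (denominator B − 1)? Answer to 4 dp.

Bootstrap SE is the standard deviation of the 10 replicate ranges.
Mean of replicates: (6.3216 + 5.7587 + 5.8638 + 6.3216 + 6.3216 + 6.3216 + 2.8884 + 6.3216 + 6.3216 + 6.3207) / 10 = 58.76120 / 10 = 5.87612
Sum of squared deviations: (+0.44548)² + (−0.11742)² + (−0.01232)² + (+0.44548)² + (+0.44548)² + (+0.44548)² + (−2.98772)² + (+0.44548)² + (+0.44548)² + (+0.44458)² = 10.32878
Variance = 10.32878 / 9 = 1.14764
SE* = √1.14764

SE* = 1.0713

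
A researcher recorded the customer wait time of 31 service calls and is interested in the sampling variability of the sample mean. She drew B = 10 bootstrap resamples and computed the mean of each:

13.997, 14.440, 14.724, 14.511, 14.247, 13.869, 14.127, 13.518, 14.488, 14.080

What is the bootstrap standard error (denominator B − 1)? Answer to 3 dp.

Bootstrap SE is the standard deviation of the 10 replicate means.
Mean of replicates: (13.997 + 14.440 + 14.724 + 14.511 + 14.247 + 13.869 + 14.127 + 13.518 + 14.488 + 14.080) / 10 = 142.0010 / 10 = 14.2001
Sum of squared deviations: (−0.2031)² + (+0.2399)² + (+0.5239)² + (+0.3109)² + (+0.0469)² + (−0.3311)² + (−0.0731)² + (−0.6821)² + (+0.2879)² + (−0.1201)² = 1.1497
Variance = 1.1497 / 9 = 0.1277
SE* = √0.1277

SE* = 0.357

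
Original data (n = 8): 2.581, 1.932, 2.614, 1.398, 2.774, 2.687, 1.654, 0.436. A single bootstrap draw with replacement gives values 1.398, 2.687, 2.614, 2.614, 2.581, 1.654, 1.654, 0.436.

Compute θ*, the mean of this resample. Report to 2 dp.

θ* = 1.95

Mean = (1.398 + 2.687 + 2.614 + 2.614 + 2.581 + 1.654 + 1.654 + 0.436) / 8 = 15.6380 / 8 = 1.95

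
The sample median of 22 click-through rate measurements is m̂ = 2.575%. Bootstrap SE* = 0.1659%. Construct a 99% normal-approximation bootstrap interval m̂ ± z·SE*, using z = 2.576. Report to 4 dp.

Margin = 2.576 × 0.1659 = 0.42736
Interval: 2.575 ± 0.42736

(2.1476, 3.0024)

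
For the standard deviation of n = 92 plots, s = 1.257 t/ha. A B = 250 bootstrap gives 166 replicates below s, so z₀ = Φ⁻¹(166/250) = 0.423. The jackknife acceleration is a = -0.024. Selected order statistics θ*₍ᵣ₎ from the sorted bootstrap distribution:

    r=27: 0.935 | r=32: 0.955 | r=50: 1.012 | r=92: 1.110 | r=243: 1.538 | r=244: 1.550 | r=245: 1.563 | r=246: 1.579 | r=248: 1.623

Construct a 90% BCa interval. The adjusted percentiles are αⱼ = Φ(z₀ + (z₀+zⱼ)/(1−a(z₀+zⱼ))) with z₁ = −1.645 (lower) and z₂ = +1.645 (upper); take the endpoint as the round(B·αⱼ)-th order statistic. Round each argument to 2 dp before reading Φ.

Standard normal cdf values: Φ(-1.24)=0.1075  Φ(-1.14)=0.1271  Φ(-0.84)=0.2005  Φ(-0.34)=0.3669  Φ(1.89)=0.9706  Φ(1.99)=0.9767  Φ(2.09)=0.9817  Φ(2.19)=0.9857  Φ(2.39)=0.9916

(1.012, 1.623)

Lower: z₀ + z₁ = 0.423 + (-1.645) = -1.222; 1 − a(z₀+z₁) = 1 − (-0.024)(-1.222) = 0.9707; argument = 0.423 + (-1.222)/0.9707 = -0.8359 → -0.84.
α₁ = Φ(-0.84) = 0.2005; rank = round(250 × 0.2005) = 50; θ*₍50₎ = 1.012.
Upper: z₀ + z₂ = 2.068; 1 − a(z₀+z₂) = 1.0496; argument = 2.3932 → 2.39; α₂ = 0.9916; rank = 248; θ*₍248₎ = 1.623.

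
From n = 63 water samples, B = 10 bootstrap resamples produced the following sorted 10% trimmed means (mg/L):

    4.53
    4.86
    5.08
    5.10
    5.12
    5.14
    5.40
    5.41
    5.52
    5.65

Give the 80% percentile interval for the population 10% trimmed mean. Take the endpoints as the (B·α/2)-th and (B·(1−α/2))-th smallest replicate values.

α = 0.20; lower rank = 10 × 0.100 = 1; upper rank = 10 × 0.900 = 9.
The 1st smallest replicate is 4.53; the 9th is 5.52.

(4.53, 5.52)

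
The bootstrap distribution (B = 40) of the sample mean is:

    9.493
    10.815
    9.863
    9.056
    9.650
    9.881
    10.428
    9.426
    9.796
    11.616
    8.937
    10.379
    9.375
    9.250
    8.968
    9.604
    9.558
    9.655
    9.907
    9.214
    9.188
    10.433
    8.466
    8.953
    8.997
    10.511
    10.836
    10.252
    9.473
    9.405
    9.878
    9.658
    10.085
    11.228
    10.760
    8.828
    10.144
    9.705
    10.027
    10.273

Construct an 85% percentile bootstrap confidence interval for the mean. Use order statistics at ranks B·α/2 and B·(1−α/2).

(8.937, 10.815)

Sorted replicates: 8.466, 8.828, 8.937, 8.953, 8.968, 8.997, 9.056, 9.188, 9.214, 9.250, 9.375, 9.405, 9.426, 9.473, 9.493, 9.558, 9.604, 9.650, 9.655, 9.658, 9.705, 9.796, 9.863, 9.878, 9.881, 9.907, 10.027, 10.085, 10.144, 10.252, 10.273, 10.379, 10.428, 10.433, 10.511, 10.760, 10.815, 10.836, 11.228, 11.616
α = 0.15; lower rank = 40 × 0.075 = 3; upper rank = 40 × 0.925 = 37.
The 3rd smallest replicate is 8.937; the 37th is 10.815.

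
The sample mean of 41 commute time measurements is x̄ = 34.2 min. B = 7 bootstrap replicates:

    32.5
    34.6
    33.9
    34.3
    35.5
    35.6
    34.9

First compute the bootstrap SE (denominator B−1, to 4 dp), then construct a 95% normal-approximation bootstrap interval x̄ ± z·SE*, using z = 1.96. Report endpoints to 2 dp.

(32.12, 36.28)

Mean of replicates = 34.4714; sum of squared deviations = 6.7743; SE* = √(6.7743/6) = 1.0626
Margin = 1.96 × 1.0626 = 2.083
Interval: 34.2 ± 2.083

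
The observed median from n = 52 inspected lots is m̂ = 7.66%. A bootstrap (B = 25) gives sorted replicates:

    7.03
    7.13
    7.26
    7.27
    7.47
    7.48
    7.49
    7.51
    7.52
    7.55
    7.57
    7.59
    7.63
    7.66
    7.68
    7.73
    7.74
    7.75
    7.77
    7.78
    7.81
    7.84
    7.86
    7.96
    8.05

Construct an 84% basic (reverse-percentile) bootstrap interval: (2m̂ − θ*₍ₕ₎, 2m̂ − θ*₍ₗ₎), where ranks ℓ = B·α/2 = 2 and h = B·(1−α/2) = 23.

(7.46, 8.19)

Percentile endpoints at ranks 2 and 23: θ*₍2₎ = 7.13, θ*₍23₎ = 7.86.
Basic interval reflects these around m̂:
  lower = 2 × 7.66 − 7.86 = 7.46
  upper = 2 × 7.66 − 7.13 = 8.19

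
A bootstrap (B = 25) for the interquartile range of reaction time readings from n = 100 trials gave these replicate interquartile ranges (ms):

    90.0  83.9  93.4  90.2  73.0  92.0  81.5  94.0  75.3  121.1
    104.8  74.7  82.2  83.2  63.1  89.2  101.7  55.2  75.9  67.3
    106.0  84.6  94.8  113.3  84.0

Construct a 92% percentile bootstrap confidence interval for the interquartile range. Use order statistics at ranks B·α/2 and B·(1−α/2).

Sorted replicates: 55.2, 63.1, 67.3, 73.0, 74.7, 75.3, 75.9, 81.5, 82.2, 83.2, 83.9, 84.0, 84.6, 89.2, 90.0, 90.2, 92.0, 93.4, 94.0, 94.8, 101.7, 104.8, 106.0, 113.3, 121.1
α = 0.08; lower rank = 25 × 0.040 = 1; upper rank = 25 × 0.960 = 24.
The 1st smallest replicate is 55.2; the 24th is 113.3.

(55.2, 113.3)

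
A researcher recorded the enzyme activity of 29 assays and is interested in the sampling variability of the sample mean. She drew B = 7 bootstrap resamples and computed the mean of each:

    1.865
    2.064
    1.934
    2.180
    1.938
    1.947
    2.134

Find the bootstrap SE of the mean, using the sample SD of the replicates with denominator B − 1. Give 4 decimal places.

SE* = 0.1177

Bootstrap SE is the standard deviation of the 7 replicate means.
Mean of replicates: (1.865 + 2.064 + 1.934 + 2.180 + 1.938 + 1.947 + 2.134) / 7 = 14.06200 / 7 = 2.00886
Sum of squared deviations: (−0.14386)² + (+0.05514)² + (−0.07486)² + (+0.17114)² + (−0.07086)² + (−0.06186)² + (+0.12514)² = 0.08314
Variance = 0.08314 / 6 = 0.01386
SE* = √0.01386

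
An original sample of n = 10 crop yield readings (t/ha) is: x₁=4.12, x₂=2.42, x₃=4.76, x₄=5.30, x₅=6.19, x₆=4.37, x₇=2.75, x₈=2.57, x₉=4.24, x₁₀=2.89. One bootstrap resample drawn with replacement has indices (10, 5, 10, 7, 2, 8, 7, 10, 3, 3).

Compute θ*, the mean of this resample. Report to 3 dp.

θ* = 3.487

Resample values: 2.89, 6.19, 2.89, 2.75, 2.42, 2.57, 2.75, 2.89, 4.76, 4.76.
Mean = (2.89 + 6.19 + 2.89 + 2.75 + 2.42 + 2.57 + 2.75 + 2.89 + 4.76 + 4.76) / 10 = 34.870 / 10 = 3.487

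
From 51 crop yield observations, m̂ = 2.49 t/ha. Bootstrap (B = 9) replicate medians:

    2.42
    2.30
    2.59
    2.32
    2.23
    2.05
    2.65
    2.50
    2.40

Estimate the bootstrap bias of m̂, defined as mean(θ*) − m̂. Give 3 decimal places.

bias = −0.106

mean(θ*) = (2.42 + 2.30 + 2.59 + 2.32 + 2.23 + 2.05 + 2.65 + 2.50 + 2.40) / 9 = 2.3844
bias = 2.3844 − 2.49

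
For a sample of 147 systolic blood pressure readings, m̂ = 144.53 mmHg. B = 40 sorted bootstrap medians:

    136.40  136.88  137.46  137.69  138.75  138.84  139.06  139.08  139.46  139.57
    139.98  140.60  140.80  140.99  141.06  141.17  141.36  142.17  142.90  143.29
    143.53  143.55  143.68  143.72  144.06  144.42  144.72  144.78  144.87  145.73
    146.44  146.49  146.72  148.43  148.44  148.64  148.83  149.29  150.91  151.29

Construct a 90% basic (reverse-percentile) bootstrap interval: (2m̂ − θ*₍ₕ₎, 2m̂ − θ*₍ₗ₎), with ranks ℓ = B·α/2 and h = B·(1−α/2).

(139.77, 152.18)

Percentile endpoints at ranks 2 and 38: θ*₍2₎ = 136.88, θ*₍38₎ = 149.29.
Basic interval reflects these around m̂:
  lower = 2 × 144.53 − 149.29 = 139.77
  upper = 2 × 144.53 − 136.88 = 152.18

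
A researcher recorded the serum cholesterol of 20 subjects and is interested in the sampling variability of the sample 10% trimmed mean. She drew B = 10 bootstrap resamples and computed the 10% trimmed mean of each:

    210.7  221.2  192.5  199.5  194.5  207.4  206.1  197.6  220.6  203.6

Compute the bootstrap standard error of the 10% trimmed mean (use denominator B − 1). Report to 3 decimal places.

SE* = 9.985

Bootstrap SE is the standard deviation of the 10 replicate 10% trimmed means.
Mean of replicates: (210.7 + 221.2 + 192.5 + 199.5 + 194.5 + 207.4 + 206.1 + 197.6 + 220.6 + 203.6) / 10 = 2053.7000 / 10 = 205.3700
Sum of squared deviations: (+5.3300)² + (+15.8300)² + (−12.8700)² + (−5.8700)² + (−10.8700)² + (+2.0300)² + (+0.7300)² + (−7.7700)² + (+15.2300)² + (−1.7700)² = 897.3610
Variance = 897.3610 / 9 = 99.7068
SE* = √99.7068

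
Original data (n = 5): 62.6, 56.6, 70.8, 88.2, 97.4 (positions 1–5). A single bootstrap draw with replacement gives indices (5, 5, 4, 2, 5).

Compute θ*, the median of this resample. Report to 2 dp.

Resample values: 97.4, 97.4, 88.2, 56.6, 97.4.
Sorted: 56.6, 88.2, 97.4, 97.4, 97.4
Median = middle value = 97.40

θ* = 97.40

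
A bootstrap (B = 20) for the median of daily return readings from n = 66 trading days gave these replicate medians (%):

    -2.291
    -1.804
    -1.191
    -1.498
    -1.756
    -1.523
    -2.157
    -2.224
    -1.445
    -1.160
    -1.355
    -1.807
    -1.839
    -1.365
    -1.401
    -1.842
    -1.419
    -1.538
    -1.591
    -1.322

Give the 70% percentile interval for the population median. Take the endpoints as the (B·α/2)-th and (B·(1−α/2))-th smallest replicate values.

(-2.157, -1.355)

Sorted replicates: -2.291, -2.224, -2.157, -1.842, -1.839, -1.807, -1.804, -1.756, -1.591, -1.538, -1.523, -1.498, -1.445, -1.419, -1.401, -1.365, -1.355, -1.322, -1.191, -1.160
α = 0.30; lower rank = 20 × 0.150 = 3; upper rank = 20 × 0.850 = 17.
The 3rd smallest replicate is -2.157; the 17th is -1.355.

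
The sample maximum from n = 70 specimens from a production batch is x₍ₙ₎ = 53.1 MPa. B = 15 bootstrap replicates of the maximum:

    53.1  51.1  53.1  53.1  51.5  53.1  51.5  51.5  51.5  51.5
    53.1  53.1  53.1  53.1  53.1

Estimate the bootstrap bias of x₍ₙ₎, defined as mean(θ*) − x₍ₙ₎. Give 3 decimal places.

bias = −0.667

mean(θ*) = (53.1 + 51.1 + 53.1 + 53.1 + 51.5 + 53.1 + 51.5 + 51.5 + 51.5 + 51.5 + 53.1 + 53.1 + 53.1 + 53.1 + 53.1) / 15 = 52.4333
bias = 52.4333 − 53.1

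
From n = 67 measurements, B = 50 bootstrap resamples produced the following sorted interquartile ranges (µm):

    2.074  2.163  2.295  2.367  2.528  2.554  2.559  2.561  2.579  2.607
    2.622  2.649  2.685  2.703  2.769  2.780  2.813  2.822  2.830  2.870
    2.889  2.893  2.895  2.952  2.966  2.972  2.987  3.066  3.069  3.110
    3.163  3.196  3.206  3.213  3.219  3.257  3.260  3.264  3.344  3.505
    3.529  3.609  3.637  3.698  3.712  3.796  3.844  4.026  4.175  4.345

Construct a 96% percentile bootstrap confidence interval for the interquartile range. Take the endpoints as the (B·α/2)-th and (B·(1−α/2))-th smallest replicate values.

α = 0.04; lower rank = 50 × 0.020 = 1; upper rank = 50 × 0.980 = 49.
The 1st smallest replicate is 2.074; the 49th is 4.175.

(2.074, 4.175)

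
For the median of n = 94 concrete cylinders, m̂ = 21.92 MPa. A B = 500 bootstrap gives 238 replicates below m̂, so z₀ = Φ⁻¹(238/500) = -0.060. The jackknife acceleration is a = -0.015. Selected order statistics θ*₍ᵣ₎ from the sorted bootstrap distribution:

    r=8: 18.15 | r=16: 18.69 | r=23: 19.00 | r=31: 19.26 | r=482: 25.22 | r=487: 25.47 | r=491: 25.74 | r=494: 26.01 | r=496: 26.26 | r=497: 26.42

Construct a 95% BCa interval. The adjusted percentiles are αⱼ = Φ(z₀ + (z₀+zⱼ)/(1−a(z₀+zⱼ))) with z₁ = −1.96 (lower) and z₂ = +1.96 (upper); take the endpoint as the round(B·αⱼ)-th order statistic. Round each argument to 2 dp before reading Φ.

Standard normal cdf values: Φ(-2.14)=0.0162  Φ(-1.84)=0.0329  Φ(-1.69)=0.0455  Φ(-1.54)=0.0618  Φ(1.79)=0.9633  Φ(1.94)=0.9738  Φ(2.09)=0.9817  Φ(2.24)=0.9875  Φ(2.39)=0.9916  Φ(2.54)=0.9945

Lower: z₀ + z₁ = -0.060 + (-1.960) = -2.020; 1 − a(z₀+z₁) = 1 − (-0.015)(-2.020) = 0.9697; argument = -0.060 + (-2.020)/0.9697 = -2.1431 → -2.14.
α₁ = Φ(-2.14) = 0.0162; rank = round(500 × 0.0162) = 8; θ*₍8₎ = 18.15.
Upper: z₀ + z₂ = 1.900; 1 − a(z₀+z₂) = 1.0285; argument = 1.7874 → 1.79; α₂ = 0.9633; rank = 482; θ*₍482₎ = 25.22.

(18.15, 25.22)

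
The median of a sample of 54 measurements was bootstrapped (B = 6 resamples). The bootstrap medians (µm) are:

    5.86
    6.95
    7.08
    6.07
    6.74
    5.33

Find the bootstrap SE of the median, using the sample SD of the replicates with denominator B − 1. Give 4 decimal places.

Bootstrap SE is the standard deviation of the 6 replicate medians.
Mean of replicates: (5.86 + 6.95 + 7.08 + 6.07 + 6.74 + 5.33) / 6 = 38.03000 / 6 = 6.33833
Sum of squared deviations: (−0.47833)² + (+0.61167)² + (+0.74167)² + (−0.26833)² + (+0.40167)² + (−1.00833)² = 2.40308
Variance = 2.40308 / 5 = 0.48062
SE* = √0.48062

SE* = 0.6933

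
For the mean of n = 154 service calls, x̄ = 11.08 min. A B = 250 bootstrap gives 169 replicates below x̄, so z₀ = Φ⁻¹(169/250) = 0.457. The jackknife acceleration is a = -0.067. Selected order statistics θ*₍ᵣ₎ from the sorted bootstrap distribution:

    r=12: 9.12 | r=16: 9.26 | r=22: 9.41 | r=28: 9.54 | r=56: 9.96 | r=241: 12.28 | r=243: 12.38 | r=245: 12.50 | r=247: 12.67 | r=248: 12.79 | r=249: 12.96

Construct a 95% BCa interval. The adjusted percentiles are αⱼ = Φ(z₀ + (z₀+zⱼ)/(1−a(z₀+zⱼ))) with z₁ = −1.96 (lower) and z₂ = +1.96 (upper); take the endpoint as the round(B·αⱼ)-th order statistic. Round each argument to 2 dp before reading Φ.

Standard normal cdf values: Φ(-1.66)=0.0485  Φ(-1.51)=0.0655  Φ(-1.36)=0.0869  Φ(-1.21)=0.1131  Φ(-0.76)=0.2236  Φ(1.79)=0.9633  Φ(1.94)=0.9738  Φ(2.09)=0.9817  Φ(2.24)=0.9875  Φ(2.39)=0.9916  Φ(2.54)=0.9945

Lower: z₀ + z₁ = 0.457 + (-1.960) = -1.503; 1 − a(z₀+z₁) = 1 − (-0.067)(-1.503) = 0.8993; argument = 0.457 + (-1.503)/0.8993 = -1.2143 → -1.21.
α₁ = Φ(-1.21) = 0.1131; rank = round(250 × 0.1131) = 28; θ*₍28₎ = 9.54.
Upper: z₀ + z₂ = 2.417; 1 − a(z₀+z₂) = 1.1619; argument = 2.5371 → 2.54; α₂ = 0.9945; rank = 249; θ*₍249₎ = 12.96.

(9.54, 12.96)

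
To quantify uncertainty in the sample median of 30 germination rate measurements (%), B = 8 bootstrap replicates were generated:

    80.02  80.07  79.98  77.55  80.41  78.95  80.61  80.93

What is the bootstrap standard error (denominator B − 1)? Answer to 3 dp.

SE* = 1.085

Bootstrap SE is the standard deviation of the 8 replicate medians.
Mean of replicates: (80.02 + 80.07 + 79.98 + 77.55 + 80.41 + 78.95 + 80.61 + 80.93) / 8 = 638.5200 / 8 = 79.8150
Sum of squared deviations: (+0.2050)² + (+0.2550)² + (+0.1650)² + (−2.2650)² + (+0.5950)² + (−0.8650)² + (+0.7950)² + (+1.1150)² = 8.2420
Variance = 8.2420 / 7 = 1.1774
SE* = √1.1774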